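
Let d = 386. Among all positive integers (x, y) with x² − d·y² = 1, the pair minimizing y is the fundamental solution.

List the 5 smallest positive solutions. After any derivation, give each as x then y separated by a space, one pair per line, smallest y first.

111555 5678
24889036049 1266818580
5552992832780835 282639893378122
1238928230896843060801 63059786610325980840
276417277589841662462530275 14069268990347189691834278

d=386: √d = [19; 1,1,1,4,1,18,1,4,1,1,1,38] (ℓ=12, even), read p_11/q_11
step 0: (19, 1)  from 19·(1,0) + (0,1)
step 1: (20, 1)  from 1·(19,1) + (1,0)
step 2: (39, 2)  from 1·(20,1) + (19,1)
step 3: (59, 3)  from 1·(39,2) + (20,1)
…
step 5: (334, 17)  from 1·(275,14) + (59,3)
…
step 7: (6621, 337)  from 1·(6287,320) + (334,17)
step 8: (32771, 1668)  from 4·(6621,337) + (6287,320)
step 9: (39392, 2005)  from 1·(32771,1668) + (6621,337)
step 10: (72163, 3673)  from 1·(39392,2005) + (32771,1668)
step 11: (111555, 5678)  from 1·(72163,3673) + (39392,2005)
(x₁, y₁) = (111555, 5678);  111555² − 386·5678² = 1 ✓
n=2: (111555,5678)∘(111555,5678) = (111555·111555+386·5678·5678, 111555·5678+5678·111555) = (24889036049,1266818580)
n=3: (24889036049,1266818580)∘(111555,5678) = (111555·24889036049+386·5678·1266818580, 111555·1266818580+5678·24889036049) = (5552992832780835,282639893378122)
n=4: (5552992832780835,282639893378122)∘(111555,5678) = (111555·5552992832780835+386·5678·282639893378122, 111555·282639893378122+5678·5552992832780835) = (1238928230896843060801,63059786610325980840)
n=5: (1238928230896843060801,63059786610325980840)∘(111555,5678) = (111555·1238928230896843060801+386·5678·63059786610325980840, 111555·63059786610325980840+5678·1238928230896843060801) = (276417277589841662462530275,14069268990347189691834278)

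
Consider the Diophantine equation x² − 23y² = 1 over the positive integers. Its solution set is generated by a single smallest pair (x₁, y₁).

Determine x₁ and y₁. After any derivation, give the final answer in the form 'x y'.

24 5

√23 → a₀=4, period (1,3,1,8); ℓ=4 even so k=3
step 0: (4, 1)  from 4·(1,0) + (0,1)
step 1: (5, 1)  from 1·(4,1) + (1,0)
step 2: (19, 4)  from 3·(5,1) + (4,1)
step 3: (24, 5)  from 1·(19,4) + (5,1)
fundamental: x₁=24, y₁=5  (since 576 − 23·25 = 1)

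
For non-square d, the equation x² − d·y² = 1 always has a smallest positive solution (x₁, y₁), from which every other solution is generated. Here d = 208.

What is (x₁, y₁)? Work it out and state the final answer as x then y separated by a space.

d=208: √d = [14; 2,2,1,2,2,28] (ℓ=6, even), read p_5/q_5
k=0  a_k=14  p_k/q_k = 14/1
k=1  a_k=2  p_k/q_k = 29/2
k=2  a_k=2  p_k/q_k = 72/5
k=3  a_k=1  p_k/q_k = 101/7
k=4  a_k=2  p_k/q_k = 274/19
k=5  a_k=2  p_k/q_k = 649/45
(x₁, y₁) = (649, 45);  649² − 208·45² = 1 ✓

649 45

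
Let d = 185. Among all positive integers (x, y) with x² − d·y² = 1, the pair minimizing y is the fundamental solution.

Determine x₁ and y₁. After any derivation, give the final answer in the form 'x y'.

9249 680

√185 → a₀=13, period (1,1,1,1,26); ℓ=5 odd so k=9
a_0=13:  p_0=13·1+0=13,  q_0=13·0+1=1
…
a_2=1:  p_2=1·14+13=27,  q_2=1·1+1=2
a_3=1:  p_3=1·27+14=41,  q_3=1·2+1=3
a_4=1:  p_4=1·41+27=68,  q_4=1·3+2=5
a_5=26:  p_5=26·68+41=1809,  q_5=26·5+3=133
a_6=1:  p_6=1·1809+68=1877,  q_6=1·133+5=138
a_7=1:  p_7=1·1877+1809=3686,  q_7=1·138+133=271
a_8=1:  p_8=1·3686+1877=5563,  q_8=1·271+138=409
a_9=1:  p_9=1·5563+3686=9249,  q_9=1·409+271=680
(x₁, y₁) = (9249, 680);  9249² − 185·680² = 1 ✓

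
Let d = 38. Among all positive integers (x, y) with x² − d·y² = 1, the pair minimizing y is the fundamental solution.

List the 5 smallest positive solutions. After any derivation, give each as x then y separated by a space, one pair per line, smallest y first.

[6; 6,12] for √38; ℓ=2 ⇒ convergent index 1
step 0: (6, 1)  from 6·(1,0) + (0,1)
step 1: (37, 6)  from 6·(6,1) + (1,0)
→ (37, 6).  Check: 37²=1369, 38·6²=1368, difference 1.
(37+6√38)^2 = 2737 + 444√38
(37+6√38)^3 = 202501 + 32850√38
(37+6√38)^4 = 14982337 + 2430456√38
(37+6√38)^5 = 1108490437 + 179820894√38

37 6
2737 444
202501 32850
14982337 2430456
1108490437 179820894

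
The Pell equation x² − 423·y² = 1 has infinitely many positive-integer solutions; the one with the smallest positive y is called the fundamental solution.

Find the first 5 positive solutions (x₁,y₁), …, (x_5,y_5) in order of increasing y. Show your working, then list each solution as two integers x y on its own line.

4607 224
42448897 2063936
391124132351 19017106080
3603817713033217 175223613357184
33205576016763929087 1614510354455987296

[20; 1,1,3,4,3,1,1,40] for √423; ℓ=8 ⇒ convergent index 7
a_0=20:  p_0=20·1+0=20,  q_0=20·0+1=1
a_1=1:  p_1=1·20+1=21,  q_1=1·1+0=1
a_2=1:  p_2=1·21+20=41,  q_2=1·1+1=2
a_3=3:  p_3=3·41+21=144,  q_3=3·2+1=7
a_4=4:  p_4=4·144+41=617,  q_4=4·7+2=30
a_5=3:  p_5=3·617+144=1995,  q_5=3·30+7=97
a_6=1:  p_6=1·1995+617=2612,  q_6=1·97+30=127
a_7=1:  p_7=1·2612+1995=4607,  q_7=1·127+97=224
→ (4607, 224).  Check: 4607²=21224449, 423·224²=21224448, difference 1.
n=2: (4607,224)∘(4607,224) = (4607·4607+423·224·224, 4607·224+224·4607) = (42448897,2063936)
n=3: (42448897,2063936)∘(4607,224) = (4607·42448897+423·224·2063936, 4607·2063936+224·42448897) = (391124132351,19017106080)
n=4: (391124132351,19017106080)∘(4607,224) = (4607·391124132351+423·224·19017106080, 4607·19017106080+224·391124132351) = (3603817713033217,175223613357184)
n=5: (3603817713033217,175223613357184)∘(4607,224) = (4607·3603817713033217+423·224·175223613357184, 4607·175223613357184+224·3603817713033217) = (33205576016763929087,1614510354455987296)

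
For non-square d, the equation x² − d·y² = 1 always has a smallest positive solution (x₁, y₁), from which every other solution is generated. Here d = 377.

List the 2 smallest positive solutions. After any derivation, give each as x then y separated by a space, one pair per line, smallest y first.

233 12
108577 5592

√377 = [19; 2,2,2,38, …], period ℓ=4 (even) → k=3
i=0: a=19 ⇒ p=19, q=1
i=1: a=2 ⇒ p=39, q=2
i=2: a=2 ⇒ p=97, q=5
i=3: a=2 ⇒ p=233, q=12
fundamental: x₁=233, y₁=12  (since 54289 − 377·144 = 1)
(x_2, y_2) = (233·233 + 377·12·12, 233·12 + 12·233) = (108577, 5592)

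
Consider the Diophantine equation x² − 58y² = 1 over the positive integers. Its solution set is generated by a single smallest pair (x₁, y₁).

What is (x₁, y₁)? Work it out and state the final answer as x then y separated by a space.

19603 2574

[7; 1,1,1,1,1,1,14] for √58; ℓ=7 ⇒ convergent index 13
k=0  a_k=7  p_k/q_k = 7/1
…
k=2  a_k=1  p_k/q_k = 15/2
…
k=6  a_k=1  p_k/q_k = 99/13
…
k=8  a_k=1  p_k/q_k = 1546/203
…
k=12  a_k=1  p_k/q_k = 12071/1585
k=13  a_k=1  p_k/q_k = 19603/2574
→ (19603, 2574).  Check: 19603²=384277609, 58·2574²=384277608, difference 1.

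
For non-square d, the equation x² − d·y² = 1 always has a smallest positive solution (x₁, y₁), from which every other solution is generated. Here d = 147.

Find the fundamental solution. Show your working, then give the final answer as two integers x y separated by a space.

97 8

√147 → a₀=12, period (8,24); ℓ=2 even so k=1
step 0: (12, 1)  from 12·(1,0) + (0,1)
step 1: (97, 8)  from 8·(12,1) + (1,0)
fundamental: x₁=97, y₁=8  (since 9409 − 147·64 = 1)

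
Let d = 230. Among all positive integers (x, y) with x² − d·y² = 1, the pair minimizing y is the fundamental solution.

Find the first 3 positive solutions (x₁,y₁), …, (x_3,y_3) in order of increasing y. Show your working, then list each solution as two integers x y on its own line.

91 6
16561 1092
3014011 198738

√230 = [15; 6,30, …], period ℓ=2 (even) → k=1
i=0: a=15 ⇒ p=15, q=1
i=1: a=6 ⇒ p=91, q=6
→ (91, 6).  Check: 91²=8281, 230·6²=8280, difference 1.
n=2: (91,6)∘(91,6) = (91·91+230·6·6, 91·6+6·91) = (16561,1092)
n=3: (16561,1092)∘(91,6) = (91·16561+230·6·1092, 91·1092+6·16561) = (3014011,198738)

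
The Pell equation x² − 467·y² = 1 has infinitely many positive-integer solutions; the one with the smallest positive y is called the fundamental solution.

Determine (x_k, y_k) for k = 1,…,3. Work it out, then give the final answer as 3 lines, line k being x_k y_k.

1625626 75225
5285319783751 244575431700
17183906517558380626 795176361465413175

√467 = [21; 1,1,1,1,3,…,1,1,42, …], period ℓ=14 (even) → k=13
i=0: a=21 ⇒ p=21, q=1
i=1: a=1 ⇒ p=22, q=1
i=2: a=1 ⇒ p=43, q=2
…
i=5: a=3 ⇒ p=389, q=18
i=6: a=3 ⇒ p=1275, q=59
i=7: a=21 ⇒ p=27164, q=1257
i=8: a=3 ⇒ p=82767, q=3830
…
i=10: a=1 ⇒ p=358232, q=16577
i=11: a=1 ⇒ p=633697, q=29324
i=12: a=1 ⇒ p=991929, q=45901
i=13: a=1 ⇒ p=1625626, q=75225
(x₁, y₁) = (1625626, 75225);  1625626² − 467·75225² = 1 ✓
n=2: (1625626,75225)∘(1625626,75225) = (1625626·1625626+467·75225·75225, 1625626·75225+75225·1625626) = (5285319783751,244575431700)
n=3: (5285319783751,244575431700)∘(1625626,75225) = (1625626·5285319783751+467·75225·244575431700, 1625626·244575431700+75225·5285319783751) = (17183906517558380626,795176361465413175)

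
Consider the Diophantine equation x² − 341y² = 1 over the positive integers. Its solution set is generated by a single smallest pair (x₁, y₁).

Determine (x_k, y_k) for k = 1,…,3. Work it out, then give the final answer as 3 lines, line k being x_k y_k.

d=341: √d = [18; 2,6,1,8,2,…,6,2,36] (ℓ=14, even), read p_13/q_13
a_0=18:  p_0=18·1+0=18,  q_0=18·0+1=1
…
a_3=1:  p_3=1·240+37=277,  q_3=1·13+2=15
…
a_5=2:  p_5=2·2456+277=5189,  q_5=2·133+15=281
…
a_7=2:  p_7=2·7645+5189=20479,  q_7=2·414+281=1109
…
a_9=2:  p_9=2·28124+20479=76727,  q_9=2·1523+1109=4155
…
a_12=6:  p_12=6·718667+641940=4953942,  q_12=6·38918+34763=268271
a_13=2:  p_13=2·4953942+718667=10626551,  q_13=2·268271+38918=575460
fundamental: x₁=10626551, y₁=575460  (since 112923586155601 − 341·331154211600 = 1)
n=2: (10626551,575460)∘(10626551,575460) = (10626551·10626551+341·575460·575460, 10626551·575460+575460·10626551) = (225847172311201,12230310076920)
n=3: (225847172311201,12230310076920)∘(10626551,575460) = (10626551·225847172311201+341·575460·12230310076920, 10626551·12230310076920+575460·225847172311201) = (4799952989541519968951,259932027556408030380)

10626551 575460
225847172311201 12230310076920
4799952989541519968951 259932027556408030380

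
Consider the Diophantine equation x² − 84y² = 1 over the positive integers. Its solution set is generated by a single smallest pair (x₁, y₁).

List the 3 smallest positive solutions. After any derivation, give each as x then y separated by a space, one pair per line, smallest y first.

55 6
6049 660
665335 72594

[9; 6,18] for √84; ℓ=2 ⇒ convergent index 1
i=0: a=9 ⇒ p=9, q=1
i=1: a=6 ⇒ p=55, q=6
fundamental: x₁=55, y₁=6  (since 3025 − 84·36 = 1)
(x_2, y_2) = (55·55 + 84·6·6, 55·6 + 6·55) = (6049, 660)
(x_3, y_3) = (55·6049 + 84·6·660, 55·660 + 6·6049) = (665335, 72594)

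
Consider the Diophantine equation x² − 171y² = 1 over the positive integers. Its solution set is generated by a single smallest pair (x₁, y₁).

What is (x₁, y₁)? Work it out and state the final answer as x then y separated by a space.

170 13

√171 = [13; 13,26, …], period ℓ=2 (even) → k=1
k=0  a_k=13  p_k/q_k = 13/1
k=1  a_k=13  p_k/q_k = 170/13
fundamental: x₁=170, y₁=13  (since 28900 − 171·169 = 1)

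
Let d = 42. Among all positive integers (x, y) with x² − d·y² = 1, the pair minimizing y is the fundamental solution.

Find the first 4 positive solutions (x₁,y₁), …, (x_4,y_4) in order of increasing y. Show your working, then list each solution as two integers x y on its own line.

d=42: √d = [6; 2,12] (ℓ=2, even), read p_1/q_1
a_0=6:  p_0=6·1+0=6,  q_0=6·0+1=1
a_1=2:  p_1=2·6+1=13,  q_1=2·1+0=2
→ (13, 2).  Check: 13²=169, 42·2²=168, difference 1.
n=2: (13,2)∘(13,2) = (13·13+42·2·2, 13·2+2·13) = (337,52)
n=3: (337,52)∘(13,2) = (13·337+42·2·52, 13·52+2·337) = (8749,1350)
n=4: (8749,1350)∘(13,2) = (13·8749+42·2·1350, 13·1350+2·8749) = (227137,35048)

13 2
337 52
8749 1350
227137 35048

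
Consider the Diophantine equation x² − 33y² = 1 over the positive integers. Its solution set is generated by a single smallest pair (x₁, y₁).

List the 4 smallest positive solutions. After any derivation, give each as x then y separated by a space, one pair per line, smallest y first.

d=33: √d = [5; 1,2,1,10] (ℓ=4, even), read p_3/q_3
step 0: (5, 1)  from 5·(1,0) + (0,1)
…
step 2: (17, 3)  from 2·(6,1) + (5,1)
step 3: (23, 4)  from 1·(17,3) + (6,1)
→ (23, 4).  Check: 23²=529, 33·4²=528, difference 1.
(23+4√33)^2 = 1057 + 184√33
(23+4√33)^3 = 48599 + 8460√33
(23+4√33)^4 = 2234497 + 388976√33

23 4
1057 184
48599 8460
2234497 388976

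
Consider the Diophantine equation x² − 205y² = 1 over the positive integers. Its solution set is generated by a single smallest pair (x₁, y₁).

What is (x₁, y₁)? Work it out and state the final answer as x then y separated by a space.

39689 2772

d=205: √d = [14; 3,6,1,4,1,6,3,28] (ℓ=8, even), read p_7/q_7
step 0: (14, 1)  from 14·(1,0) + (0,1)
…
step 2: (272, 19)  from 6·(43,3) + (14,1)
step 3: (315, 22)  from 1·(272,19) + (43,3)
…
step 5: (1847, 129)  from 1·(1532,107) + (315,22)
step 6: (12614, 881)  from 6·(1847,129) + (1532,107)
step 7: (39689, 2772)  from 3·(12614,881) + (1847,129)
(x₁, y₁) = (39689, 2772);  39689² − 205·2772² = 1 ✓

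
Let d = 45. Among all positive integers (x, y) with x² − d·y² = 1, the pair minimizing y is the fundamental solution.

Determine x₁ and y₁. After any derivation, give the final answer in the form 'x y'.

√45 → a₀=6, period (1,2,2,2,1,12); ℓ=6 even so k=5
i=0: a=6 ⇒ p=6, q=1
i=1: a=1 ⇒ p=7, q=1
i=2: a=2 ⇒ p=20, q=3
i=3: a=2 ⇒ p=47, q=7
i=4: a=2 ⇒ p=114, q=17
i=5: a=1 ⇒ p=161, q=24
fundamental: x₁=161, y₁=24  (since 25921 − 45·576 = 1)

161 24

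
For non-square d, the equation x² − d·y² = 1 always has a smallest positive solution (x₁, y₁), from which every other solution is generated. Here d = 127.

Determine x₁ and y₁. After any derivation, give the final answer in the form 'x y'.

√127 = [11; 3,1,2,2,7,11,7,2,2,1,3,22, …], period ℓ=12 (even) → k=11
k=0  a_k=11  p_k/q_k = 11/1
k=1  a_k=3  p_k/q_k = 34/3
k=2  a_k=1  p_k/q_k = 45/4
k=3  a_k=2  p_k/q_k = 124/11
k=4  a_k=2  p_k/q_k = 293/26
…
k=6  a_k=11  p_k/q_k = 24218/2149
k=7  a_k=7  p_k/q_k = 171701/15236
k=8  a_k=2  p_k/q_k = 367620/32621
k=9  a_k=2  p_k/q_k = 906941/80478
k=10  a_k=1  p_k/q_k = 1274561/113099
k=11  a_k=3  p_k/q_k = 4730624/419775
→ (4730624, 419775).  Check: 4730624²=22378803429376, 127·419775²=22378803429375, difference 1.

4730624 419775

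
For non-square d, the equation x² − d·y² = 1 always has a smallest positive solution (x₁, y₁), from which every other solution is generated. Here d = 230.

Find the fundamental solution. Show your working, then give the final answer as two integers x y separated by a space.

91 6

√230 = [15; 6,30, …], period ℓ=2 (even) → k=1
i=0: a=15 ⇒ p=15, q=1
i=1: a=6 ⇒ p=91, q=6
(x₁, y₁) = (91, 6);  91² − 230·6² = 1 ✓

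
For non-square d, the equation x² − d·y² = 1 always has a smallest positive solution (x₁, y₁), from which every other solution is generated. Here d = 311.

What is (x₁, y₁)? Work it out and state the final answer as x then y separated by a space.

16883880 957397

√311 = [17; 1,1,1,2,1,…,1,1,34, …], period ℓ=16 (even) → k=15
i=0: a=17 ⇒ p=17, q=1
…
i=3: a=1 ⇒ p=53, q=3
i=4: a=2 ⇒ p=141, q=8
i=5: a=1 ⇒ p=194, q=11
i=6: a=6 ⇒ p=1305, q=74
…
i=8: a=17 ⇒ p=71158, q=4035
…
i=13: a=1 ⇒ p=6159373, q=349266
i=14: a=1 ⇒ p=10724507, q=608131
i=15: a=1 ⇒ p=16883880, q=957397
fundamental: x₁=16883880, y₁=957397  (since 285065403854400 − 311·916609015609 = 1)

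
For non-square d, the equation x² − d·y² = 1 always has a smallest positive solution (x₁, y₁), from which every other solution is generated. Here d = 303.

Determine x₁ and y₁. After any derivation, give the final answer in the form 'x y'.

2524 145

√303 → a₀=17, period (2,2,5,2,2,34); ℓ=6 even so k=5
k=0  a_k=17  p_k/q_k = 17/1
k=1  a_k=2  p_k/q_k = 35/2
k=2  a_k=2  p_k/q_k = 87/5
…
k=4  a_k=2  p_k/q_k = 1027/59
k=5  a_k=2  p_k/q_k = 2524/145
→ (2524, 145).  Check: 2524²=6370576, 303·145²=6370575, difference 1.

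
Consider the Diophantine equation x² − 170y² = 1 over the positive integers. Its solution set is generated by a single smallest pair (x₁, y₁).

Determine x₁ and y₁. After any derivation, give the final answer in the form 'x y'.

339 26

d=170: √d = [13; 26] (ℓ=1, odd), read p_1/q_1
i=0: a=13 ⇒ p=13, q=1
i=1: a=26 ⇒ p=339, q=26
(x₁, y₁) = (339, 26);  339² − 170·26² = 1 ✓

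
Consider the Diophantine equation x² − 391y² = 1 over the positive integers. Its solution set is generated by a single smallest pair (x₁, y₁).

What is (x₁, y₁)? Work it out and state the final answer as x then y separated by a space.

7338680 371133

√391 → a₀=19, period (1,3,2,2,1,…,3,1,38); ℓ=16 even so k=15
k=0  a_k=19  p_k/q_k = 19/1
…
k=2  a_k=3  p_k/q_k = 79/4
k=3  a_k=2  p_k/q_k = 178/9
k=4  a_k=2  p_k/q_k = 435/22
k=5  a_k=1  p_k/q_k = 613/31
k=6  a_k=1  p_k/q_k = 1048/53
k=7  a_k=2  p_k/q_k = 2709/137
k=8  a_k=19  p_k/q_k = 52519/2656
k=9  a_k=2  p_k/q_k = 107747/5449
k=10  a_k=1  p_k/q_k = 160266/8105
k=11  a_k=1  p_k/q_k = 268013/13554
k=12  a_k=2  p_k/q_k = 696292/35213
k=13  a_k=2  p_k/q_k = 1660597/83980
k=14  a_k=3  p_k/q_k = 5678083/287153
k=15  a_k=1  p_k/q_k = 7338680/371133
→ (7338680, 371133).  Check: 7338680²=53856224142400, 391·371133²=53856224142399, difference 1.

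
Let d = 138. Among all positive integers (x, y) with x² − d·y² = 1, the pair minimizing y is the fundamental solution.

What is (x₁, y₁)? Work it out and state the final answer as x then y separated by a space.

47 4

[11; 1,2,1,22] for √138; ℓ=4 ⇒ convergent index 3
k=0  a_k=11  p_k/q_k = 11/1
…
k=2  a_k=2  p_k/q_k = 35/3
k=3  a_k=1  p_k/q_k = 47/4
(x₁, y₁) = (47, 4);  47² − 138·4² = 1 ✓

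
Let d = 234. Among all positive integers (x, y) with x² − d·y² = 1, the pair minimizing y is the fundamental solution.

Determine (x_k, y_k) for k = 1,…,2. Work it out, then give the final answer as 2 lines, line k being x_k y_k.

[15; 3,2,1,2,1,2,3,30] for √234; ℓ=8 ⇒ convergent index 7
step 0: (15, 1)  from 15·(1,0) + (0,1)
step 1: (46, 3)  from 3·(15,1) + (1,0)
…
step 3: (153, 10)  from 1·(107,7) + (46,3)
step 4: (413, 27)  from 2·(153,10) + (107,7)
…
step 6: (1545, 101)  from 2·(566,37) + (413,27)
step 7: (5201, 340)  from 3·(1545,101) + (566,37)
→ (5201, 340).  Check: 5201²=27050401, 234·340²=27050400, difference 1.
n=2: (5201,340)∘(5201,340) = (5201·5201+234·340·340, 5201·340+340·5201) = (54100801,3536680)

5201 340
54100801 3536680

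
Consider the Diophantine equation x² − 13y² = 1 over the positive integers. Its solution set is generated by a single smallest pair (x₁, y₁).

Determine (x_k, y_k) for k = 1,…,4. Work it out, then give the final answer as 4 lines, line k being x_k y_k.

√13 → a₀=3, period (1,1,1,1,6); ℓ=5 odd so k=9
k=0  a_k=3  p_k/q_k = 3/1
…
k=2  a_k=1  p_k/q_k = 7/2
…
k=5  a_k=6  p_k/q_k = 119/33
k=6  a_k=1  p_k/q_k = 137/38
k=7  a_k=1  p_k/q_k = 256/71
k=8  a_k=1  p_k/q_k = 393/109
k=9  a_k=1  p_k/q_k = 649/180
→ (649, 180).  Check: 649²=421201, 13·180²=421200, difference 1.
n=2: (649,180)∘(649,180) = (649·649+13·180·180, 649·180+180·649) = (842401,233640)
n=3: (842401,233640)∘(649,180) = (649·842401+13·180·233640, 649·233640+180·842401) = (1093435849,303264540)
n=4: (1093435849,303264540)∘(649,180) = (649·1093435849+13·180·303264540, 649·303264540+180·1093435849) = (1419278889601,393637139280)

649 180
842401 233640
1093435849 303264540
1419278889601 393637139280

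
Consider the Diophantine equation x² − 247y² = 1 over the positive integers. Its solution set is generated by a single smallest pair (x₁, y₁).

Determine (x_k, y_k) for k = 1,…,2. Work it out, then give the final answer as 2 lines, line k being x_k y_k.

√247 = [15; 1,2,1,1,9,1,9,1,1,2,1,30, …], period ℓ=12 (even) → k=11
step 0: (15, 1)  from 15·(1,0) + (0,1)
step 1: (16, 1)  from 1·(15,1) + (1,0)
step 2: (47, 3)  from 2·(16,1) + (15,1)
step 3: (63, 4)  from 1·(47,3) + (16,1)
step 4: (110, 7)  from 1·(63,4) + (47,3)
step 5: (1053, 67)  from 9·(110,7) + (63,4)
step 6: (1163, 74)  from 1·(1053,67) + (110,7)
step 7: (11520, 733)  from 9·(1163,74) + (1053,67)
…
step 9: (24203, 1540)  from 1·(12683,807) + (11520,733)
step 10: (61089, 3887)  from 2·(24203,1540) + (12683,807)
step 11: (85292, 5427)  from 1·(61089,3887) + (24203,1540)
fundamental: x₁=85292, y₁=5427  (since 7274725264 − 247·29452329 = 1)
k=2:  x_2 = 85292·85292+247·5427·5427 = 14549450527,  y_2 = 85292·5427+5427·85292 = 925759368

85292 5427
14549450527 925759368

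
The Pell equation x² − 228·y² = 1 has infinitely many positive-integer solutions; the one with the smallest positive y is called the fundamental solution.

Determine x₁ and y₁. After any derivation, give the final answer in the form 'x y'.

√228 = [15; 10,30, …], period ℓ=2 (even) → k=1
k=0  a_k=15  p_k/q_k = 15/1
k=1  a_k=10  p_k/q_k = 151/10
fundamental: x₁=151, y₁=10  (since 22801 − 228·100 = 1)

151 10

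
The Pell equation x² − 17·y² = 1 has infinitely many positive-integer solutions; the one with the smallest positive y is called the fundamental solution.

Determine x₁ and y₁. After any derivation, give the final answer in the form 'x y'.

33 8

d=17: √d = [4; 8] (ℓ=1, odd), read p_1/q_1
k=0  a_k=4  p_k/q_k = 4/1
k=1  a_k=8  p_k/q_k = 33/8
(x₁, y₁) = (33, 8);  33² − 17·8² = 1 ✓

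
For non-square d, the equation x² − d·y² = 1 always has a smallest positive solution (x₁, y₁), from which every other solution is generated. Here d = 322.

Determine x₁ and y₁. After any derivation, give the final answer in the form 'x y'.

[17; 1,16,1,34] for √322; ℓ=4 ⇒ convergent index 3
a_0=17:  p_0=17·1+0=17,  q_0=17·0+1=1
…
a_2=16:  p_2=16·18+17=305,  q_2=16·1+1=17
a_3=1:  p_3=1·305+18=323,  q_3=1·17+1=18
fundamental: x₁=323, y₁=18  (since 104329 − 322·324 = 1)

323 18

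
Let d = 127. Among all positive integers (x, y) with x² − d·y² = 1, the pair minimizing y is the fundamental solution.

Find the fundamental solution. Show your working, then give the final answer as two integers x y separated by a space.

4730624 419775

√127 → a₀=11, period (3,1,2,2,7,11,7,2,2,1,3,22); ℓ=12 even so k=11
i=0: a=11 ⇒ p=11, q=1
i=1: a=3 ⇒ p=34, q=3
i=2: a=1 ⇒ p=45, q=4
i=3: a=2 ⇒ p=124, q=11
i=4: a=2 ⇒ p=293, q=26
i=5: a=7 ⇒ p=2175, q=193
i=6: a=11 ⇒ p=24218, q=2149
i=7: a=7 ⇒ p=171701, q=15236
i=8: a=2 ⇒ p=367620, q=32621
i=9: a=2 ⇒ p=906941, q=80478
i=10: a=1 ⇒ p=1274561, q=113099
i=11: a=3 ⇒ p=4730624, q=419775
fundamental: x₁=4730624, y₁=419775  (since 22378803429376 − 127·176211050625 = 1)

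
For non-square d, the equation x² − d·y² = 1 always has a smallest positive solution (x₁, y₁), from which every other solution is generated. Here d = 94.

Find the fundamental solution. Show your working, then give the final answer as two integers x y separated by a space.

√94 → a₀=9, period (1,2,3,1,1,…,2,1,18); ℓ=16 even so k=15
step 0: (9, 1)  from 9·(1,0) + (0,1)
step 1: (10, 1)  from 1·(9,1) + (1,0)
…
step 7: (1464, 151)  from 1·(1241,128) + (223,23)
…
step 10: (85038, 8771)  from 5·(14417,1487) + (12953,1336)
…
step 12: (184493, 19029)  from 1·(99455,10258) + (85038,8771)
…
step 14: (1490361, 153719)  from 2·(652934,67345) + (184493,19029)
step 15: (2143295, 221064)  from 1·(1490361,153719) + (652934,67345)
fundamental: x₁=2143295, y₁=221064  (since 4593713457025 − 94·48869292096 = 1)

2143295 221064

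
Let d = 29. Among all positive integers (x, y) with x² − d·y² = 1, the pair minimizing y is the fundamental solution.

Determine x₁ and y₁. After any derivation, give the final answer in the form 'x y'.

9801 1820

[5; 2,1,1,2,10] for √29; ℓ=5 ⇒ convergent index 9
i=0: a=5 ⇒ p=5, q=1
i=1: a=2 ⇒ p=11, q=2
i=2: a=1 ⇒ p=16, q=3
i=3: a=1 ⇒ p=27, q=5
…
i=5: a=10 ⇒ p=727, q=135
i=6: a=2 ⇒ p=1524, q=283
i=7: a=1 ⇒ p=2251, q=418
i=8: a=1 ⇒ p=3775, q=701
i=9: a=2 ⇒ p=9801, q=1820
→ (9801, 1820).  Check: 9801²=96059601, 29·1820²=96059600, difference 1.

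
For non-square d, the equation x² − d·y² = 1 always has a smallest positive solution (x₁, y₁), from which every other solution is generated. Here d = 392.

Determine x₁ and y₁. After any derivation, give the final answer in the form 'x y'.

√392 → a₀=19, period (1,3,1,38); ℓ=4 even so k=3
step 0: (19, 1)  from 19·(1,0) + (0,1)
…
step 2: (79, 4)  from 3·(20,1) + (19,1)
step 3: (99, 5)  from 1·(79,4) + (20,1)
→ (99, 5).  Check: 99²=9801, 392·5²=9800, difference 1.

99 5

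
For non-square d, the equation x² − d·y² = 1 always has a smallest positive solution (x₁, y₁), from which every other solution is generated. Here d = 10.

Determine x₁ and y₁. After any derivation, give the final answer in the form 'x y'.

19 6

√10 = [3; 6, …], period ℓ=1 (odd) → k=1
i=0: a=3 ⇒ p=3, q=1
i=1: a=6 ⇒ p=19, q=6
fundamental: x₁=19, y₁=6  (since 361 − 10·36 = 1)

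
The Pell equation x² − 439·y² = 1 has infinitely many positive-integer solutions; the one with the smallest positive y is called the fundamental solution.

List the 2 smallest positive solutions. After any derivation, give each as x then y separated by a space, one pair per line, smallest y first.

440 21
387199 18480

√439 = [20; 1,19,1,40, …], period ℓ=4 (even) → k=3
step 0: (20, 1)  from 20·(1,0) + (0,1)
…
step 2: (419, 20)  from 19·(21,1) + (20,1)
step 3: (440, 21)  from 1·(419,20) + (21,1)
(x₁, y₁) = (440, 21);  440² − 439·21² = 1 ✓
(440+21√439)^2 = 387199 + 18480√439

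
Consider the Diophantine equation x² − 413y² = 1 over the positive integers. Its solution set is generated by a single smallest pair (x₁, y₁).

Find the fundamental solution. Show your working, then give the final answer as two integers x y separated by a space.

113399 5580

[20; 3,9,1,4,1,9,3,40] for √413; ℓ=8 ⇒ convergent index 7
a_0=20:  p_0=20·1+0=20,  q_0=20·0+1=1
a_1=3:  p_1=3·20+1=61,  q_1=3·1+0=3
a_2=9:  p_2=9·61+20=569,  q_2=9·3+1=28
…
a_4=4:  p_4=4·630+569=3089,  q_4=4·31+28=152
…
a_6=9:  p_6=9·3719+3089=36560,  q_6=9·183+152=1799
a_7=3:  p_7=3·36560+3719=113399,  q_7=3·1799+183=5580
→ (113399, 5580).  Check: 113399²=12859333201, 413·5580²=12859333200, difference 1.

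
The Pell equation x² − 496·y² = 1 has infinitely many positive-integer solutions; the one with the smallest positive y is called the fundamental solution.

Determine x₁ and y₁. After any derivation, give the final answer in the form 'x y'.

d=496: √d = [22; 3,1,2,4,1,…,1,3,44] (ℓ=16, even), read p_15/q_15
i=0: a=22 ⇒ p=22, q=1
…
i=3: a=2 ⇒ p=245, q=11
…
i=8: a=2 ⇒ p=14543, q=653
…
i=11: a=1 ⇒ p=84875, q=3811
…
i=14: a=1 ⇒ p=1252502, q=56239
i=15: a=3 ⇒ p=4620799, q=207480
→ (4620799, 207480).  Check: 4620799²=21351783398401, 496·207480²=21351783398400, difference 1.

4620799 207480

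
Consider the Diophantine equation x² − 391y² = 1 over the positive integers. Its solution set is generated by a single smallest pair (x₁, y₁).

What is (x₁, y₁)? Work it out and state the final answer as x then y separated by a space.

7338680 371133

d=391: √d = [19; 1,3,2,2,1,…,3,1,38] (ℓ=16, even), read p_15/q_15
k=0  a_k=19  p_k/q_k = 19/1
…
k=2  a_k=3  p_k/q_k = 79/4
k=3  a_k=2  p_k/q_k = 178/9
…
k=7  a_k=2  p_k/q_k = 2709/137
…
k=9  a_k=2  p_k/q_k = 107747/5449
…
k=11  a_k=1  p_k/q_k = 268013/13554
…
k=14  a_k=3  p_k/q_k = 5678083/287153
k=15  a_k=1  p_k/q_k = 7338680/371133
→ (7338680, 371133).  Check: 7338680²=53856224142400, 391·371133²=53856224142399, difference 1.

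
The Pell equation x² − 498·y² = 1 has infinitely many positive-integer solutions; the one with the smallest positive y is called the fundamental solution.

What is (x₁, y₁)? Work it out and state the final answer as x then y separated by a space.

√498 → a₀=22, period (3,6,22,6,3,44); ℓ=6 even so k=5
k=0  a_k=22  p_k/q_k = 22/1
k=1  a_k=3  p_k/q_k = 67/3
k=2  a_k=6  p_k/q_k = 424/19
…
k=4  a_k=6  p_k/q_k = 56794/2545
k=5  a_k=3  p_k/q_k = 179777/8056
→ (179777, 8056).  Check: 179777²=32319769729, 498·8056²=32319769728, difference 1.

179777 8056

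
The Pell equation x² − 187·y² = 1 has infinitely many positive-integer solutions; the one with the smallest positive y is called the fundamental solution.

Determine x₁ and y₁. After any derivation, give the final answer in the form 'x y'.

1682 123

[13; 1,2,13,2,1,26] for √187; ℓ=6 ⇒ convergent index 5
step 0: (13, 1)  from 13·(1,0) + (0,1)
step 1: (14, 1)  from 1·(13,1) + (1,0)
step 2: (41, 3)  from 2·(14,1) + (13,1)
step 3: (547, 40)  from 13·(41,3) + (14,1)
step 4: (1135, 83)  from 2·(547,40) + (41,3)
step 5: (1682, 123)  from 1·(1135,83) + (547,40)
fundamental: x₁=1682, y₁=123  (since 2829124 − 187·15129 = 1)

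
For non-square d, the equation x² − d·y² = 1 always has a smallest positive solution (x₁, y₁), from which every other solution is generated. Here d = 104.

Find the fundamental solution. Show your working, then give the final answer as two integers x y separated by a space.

d=104: √d = [10; 5,20] (ℓ=2, even), read p_1/q_1
i=0: a=10 ⇒ p=10, q=1
i=1: a=5 ⇒ p=51, q=5
(x₁, y₁) = (51, 5);  51² − 104·5² = 1 ✓

51 5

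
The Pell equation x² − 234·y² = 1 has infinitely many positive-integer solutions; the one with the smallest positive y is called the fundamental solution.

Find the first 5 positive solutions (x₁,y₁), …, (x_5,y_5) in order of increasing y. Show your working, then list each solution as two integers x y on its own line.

5201 340
54100801 3536680
562756526801 36788545020
5853793337683201 382674441761360
60891157735824130001 3980579506413121700

d=234: √d = [15; 3,2,1,2,1,2,3,30] (ℓ=8, even), read p_7/q_7
a_0=15:  p_0=15·1+0=15,  q_0=15·0+1=1
a_1=3:  p_1=3·15+1=46,  q_1=3·1+0=3
…
a_4=2:  p_4=2·153+107=413,  q_4=2·10+7=27
a_5=1:  p_5=1·413+153=566,  q_5=1·27+10=37
a_6=2:  p_6=2·566+413=1545,  q_6=2·37+27=101
a_7=3:  p_7=3·1545+566=5201,  q_7=3·101+37=340
(x₁, y₁) = (5201, 340);  5201² − 234·340² = 1 ✓
k=2:  x_2 = 5201·5201+234·340·340 = 54100801,  y_2 = 5201·340+340·5201 = 3536680
k=3:  x_3 = 5201·54100801+234·340·3536680 = 562756526801,  y_3 = 5201·3536680+340·54100801 = 36788545020
k=4:  x_4 = 5201·562756526801+234·340·36788545020 = 5853793337683201,  y_4 = 5201·36788545020+340·562756526801 = 382674441761360
k=5:  x_5 = 5201·5853793337683201+234·340·382674441761360 = 60891157735824130001,  y_5 = 5201·382674441761360+340·5853793337683201 = 3980579506413121700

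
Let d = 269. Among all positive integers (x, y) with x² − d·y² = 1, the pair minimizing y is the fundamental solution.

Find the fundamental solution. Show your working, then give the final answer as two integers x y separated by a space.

13449 820

√269 = [16; 2,2,32, …], period ℓ=3 (odd) → k=5
i=0: a=16 ⇒ p=16, q=1
…
i=4: a=2 ⇒ p=5396, q=329
i=5: a=2 ⇒ p=13449, q=820
→ (13449, 820).  Check: 13449²=180875601, 269·820²=180875600, difference 1.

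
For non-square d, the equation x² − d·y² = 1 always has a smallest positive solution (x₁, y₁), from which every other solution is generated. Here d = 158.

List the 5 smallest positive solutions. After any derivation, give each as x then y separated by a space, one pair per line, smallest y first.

[12; 1,1,3,12,3,1,1,24] for √158; ℓ=8 ⇒ convergent index 7
k=0  a_k=12  p_k/q_k = 12/1
k=1  a_k=1  p_k/q_k = 13/1
…
k=3  a_k=3  p_k/q_k = 88/7
…
k=6  a_k=1  p_k/q_k = 4412/351
k=7  a_k=1  p_k/q_k = 7743/616
→ (7743, 616).  Check: 7743²=59954049, 158·616²=59954048, difference 1.
(x_2, y_2) = (7743·7743 + 158·616·616, 7743·616 + 616·7743) = (119908097, 9539376)
(x_3, y_3) = (7743·119908097 + 158·616·9539376, 7743·9539376 + 616·119908097) = (1856896782399, 147726776120)
(x_4, y_4) = (7743·1856896782399 + 158·616·147726776120, 7743·147726776120 + 616·1856896782399) = (28755903452322817, 2287696845454944)
(x_5, y_5) = (7743·28755903452322817 + 158·616·2287696845454944, 7743·2287696845454944 + 616·28755903452322817) = (445313919005774361663, 35427273200988486664)

7743 616
119908097 9539376
1856896782399 147726776120
28755903452322817 2287696845454944
445313919005774361663 35427273200988486664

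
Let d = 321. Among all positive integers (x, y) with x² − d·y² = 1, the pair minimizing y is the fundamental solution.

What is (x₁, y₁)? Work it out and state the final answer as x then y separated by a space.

[17; 1,10,1,34] for √321; ℓ=4 ⇒ convergent index 3
a_0=17:  p_0=17·1+0=17,  q_0=17·0+1=1
a_1=1:  p_1=1·17+1=18,  q_1=1·1+0=1
a_2=10:  p_2=10·18+17=197,  q_2=10·1+1=11
a_3=1:  p_3=1·197+18=215,  q_3=1·11+1=12
→ (215, 12).  Check: 215²=46225, 321·12²=46224, difference 1.

215 12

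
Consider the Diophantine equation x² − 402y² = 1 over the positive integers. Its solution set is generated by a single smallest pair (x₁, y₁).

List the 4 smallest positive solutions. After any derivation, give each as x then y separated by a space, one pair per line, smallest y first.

[20; 20,40] for √402; ℓ=2 ⇒ convergent index 1
k=0  a_k=20  p_k/q_k = 20/1
k=1  a_k=20  p_k/q_k = 401/20
fundamental: x₁=401, y₁=20  (since 160801 − 402·400 = 1)
(401+20√402)^2 = 321601 + 16040√402
(401+20√402)^3 = 257923601 + 12864060√402
(401+20√402)^4 = 206854406401 + 10316960080√402

401 20
321601 16040
257923601 12864060
206854406401 10316960080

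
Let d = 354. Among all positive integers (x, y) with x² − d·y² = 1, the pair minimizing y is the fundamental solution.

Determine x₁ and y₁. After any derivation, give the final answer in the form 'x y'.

258065 13716

√354 → a₀=18, period (1,4,2,2,18,2,2,4,1,36); ℓ=10 even so k=9
step 0: (18, 1)  from 18·(1,0) + (0,1)
step 1: (19, 1)  from 1·(18,1) + (1,0)
step 2: (94, 5)  from 4·(19,1) + (18,1)
step 3: (207, 11)  from 2·(94,5) + (19,1)
step 4: (508, 27)  from 2·(207,11) + (94,5)
…
step 6: (19210, 1021)  from 2·(9351,497) + (508,27)
…
step 8: (210294, 11177)  from 4·(47771,2539) + (19210,1021)
step 9: (258065, 13716)  from 1·(210294,11177) + (47771,2539)
→ (258065, 13716).  Check: 258065²=66597544225, 354·13716²=66597544224, difference 1.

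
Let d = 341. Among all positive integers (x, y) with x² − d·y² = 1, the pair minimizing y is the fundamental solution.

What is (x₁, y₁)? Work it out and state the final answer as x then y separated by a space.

10626551 575460

d=341: √d = [18; 2,6,1,8,2,…,6,2,36] (ℓ=14, even), read p_13/q_13
k=0  a_k=18  p_k/q_k = 18/1
k=1  a_k=2  p_k/q_k = 37/2
…
k=3  a_k=1  p_k/q_k = 277/15
k=4  a_k=8  p_k/q_k = 2456/133
…
k=7  a_k=2  p_k/q_k = 20479/1109
k=8  a_k=1  p_k/q_k = 28124/1523
k=9  a_k=2  p_k/q_k = 76727/4155
…
k=12  a_k=6  p_k/q_k = 4953942/268271
k=13  a_k=2  p_k/q_k = 10626551/575460
→ (10626551, 575460).  Check: 10626551²=112923586155601, 341·575460²=112923586155600, difference 1.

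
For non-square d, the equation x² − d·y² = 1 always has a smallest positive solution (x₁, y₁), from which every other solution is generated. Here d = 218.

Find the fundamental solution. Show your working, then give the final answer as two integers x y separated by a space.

d=218: √d = [14; 1,3,3,1,28] (ℓ=5, odd), read p_9/q_9
k=0  a_k=14  p_k/q_k = 14/1
k=1  a_k=1  p_k/q_k = 15/1
…
k=3  a_k=3  p_k/q_k = 192/13
k=4  a_k=1  p_k/q_k = 251/17
k=5  a_k=28  p_k/q_k = 7220/489
…
k=8  a_k=3  p_k/q_k = 96370/6527
k=9  a_k=1  p_k/q_k = 126003/8534
→ (126003, 8534).  Check: 126003²=15876756009, 218·8534²=15876756008, difference 1.

126003 8534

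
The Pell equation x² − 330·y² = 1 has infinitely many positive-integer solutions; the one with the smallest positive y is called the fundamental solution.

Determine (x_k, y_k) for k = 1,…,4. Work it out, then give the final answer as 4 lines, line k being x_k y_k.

109 6
23761 1308
5179789 285138
1129170241 62158776

√330 → a₀=18, period (6,36); ℓ=2 even so k=1
k=0  a_k=18  p_k/q_k = 18/1
k=1  a_k=6  p_k/q_k = 109/6
fundamental: x₁=109, y₁=6  (since 11881 − 330·36 = 1)
(109+6√330)^2 = 23761 + 1308√330
(109+6√330)^3 = 5179789 + 285138√330
(109+6√330)^4 = 1129170241 + 62158776√330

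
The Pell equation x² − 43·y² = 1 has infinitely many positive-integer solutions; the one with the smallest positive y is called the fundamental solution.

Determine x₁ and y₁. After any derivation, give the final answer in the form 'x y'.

√43 → a₀=6, period (1,1,3,1,5,1,3,1,1,12); ℓ=10 even so k=9
k=0  a_k=6  p_k/q_k = 6/1
…
k=3  a_k=3  p_k/q_k = 46/7
k=4  a_k=1  p_k/q_k = 59/9
k=5  a_k=5  p_k/q_k = 341/52
k=6  a_k=1  p_k/q_k = 400/61
k=7  a_k=3  p_k/q_k = 1541/235
k=8  a_k=1  p_k/q_k = 1941/296
k=9  a_k=1  p_k/q_k = 3482/531
(x₁, y₁) = (3482, 531);  3482² − 43·531² = 1 ✓

3482 531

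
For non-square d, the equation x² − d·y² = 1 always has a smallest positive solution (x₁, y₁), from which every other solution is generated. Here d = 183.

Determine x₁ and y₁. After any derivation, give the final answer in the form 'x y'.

487 36

√183 = [13; 1,1,8,1,1,26, …], period ℓ=6 (even) → k=5
a_0=13:  p_0=13·1+0=13,  q_0=13·0+1=1
…
a_2=1:  p_2=1·14+13=27,  q_2=1·1+1=2
a_3=8:  p_3=8·27+14=230,  q_3=8·2+1=17
a_4=1:  p_4=1·230+27=257,  q_4=1·17+2=19
a_5=1:  p_5=1·257+230=487,  q_5=1·19+17=36
→ (487, 36).  Check: 487²=237169, 183·36²=237168, difference 1.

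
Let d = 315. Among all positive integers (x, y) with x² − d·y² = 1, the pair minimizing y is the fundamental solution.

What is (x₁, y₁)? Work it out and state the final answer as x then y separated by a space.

√315 = [17; 1,2,1,34, …], period ℓ=4 (even) → k=3
step 0: (17, 1)  from 17·(1,0) + (0,1)
…
step 2: (53, 3)  from 2·(18,1) + (17,1)
step 3: (71, 4)  from 1·(53,3) + (18,1)
→ (71, 4).  Check: 71²=5041, 315·4²=5040, difference 1.

71 4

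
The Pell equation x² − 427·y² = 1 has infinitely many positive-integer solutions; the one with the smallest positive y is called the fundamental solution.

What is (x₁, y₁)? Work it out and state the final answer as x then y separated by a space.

62 3

d=427: √d = [20; 1,1,1,40] (ℓ=4, even), read p_3/q_3
i=0: a=20 ⇒ p=20, q=1
i=1: a=1 ⇒ p=21, q=1
i=2: a=1 ⇒ p=41, q=2
i=3: a=1 ⇒ p=62, q=3
fundamental: x₁=62, y₁=3  (since 3844 − 427·9 = 1)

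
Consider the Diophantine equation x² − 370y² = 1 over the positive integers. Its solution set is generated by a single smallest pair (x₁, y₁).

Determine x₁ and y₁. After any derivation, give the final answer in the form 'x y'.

√370 = [19; 4,4,38, …], period ℓ=3 (odd) → k=5
k=0  a_k=19  p_k/q_k = 19/1
k=1  a_k=4  p_k/q_k = 77/4
k=2  a_k=4  p_k/q_k = 327/17
…
k=4  a_k=4  p_k/q_k = 50339/2617
k=5  a_k=4  p_k/q_k = 213859/11118
→ (213859, 11118).  Check: 213859²=45735671881, 370·11118²=45735671880, difference 1.

213859 11118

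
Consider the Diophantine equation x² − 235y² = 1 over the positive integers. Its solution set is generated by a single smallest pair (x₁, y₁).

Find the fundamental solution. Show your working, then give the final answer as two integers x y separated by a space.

46 3

d=235: √d = [15; 3,30] (ℓ=2, even), read p_1/q_1
i=0: a=15 ⇒ p=15, q=1
i=1: a=3 ⇒ p=46, q=3
→ (46, 3).  Check: 46²=2116, 235·3²=2115, difference 1.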